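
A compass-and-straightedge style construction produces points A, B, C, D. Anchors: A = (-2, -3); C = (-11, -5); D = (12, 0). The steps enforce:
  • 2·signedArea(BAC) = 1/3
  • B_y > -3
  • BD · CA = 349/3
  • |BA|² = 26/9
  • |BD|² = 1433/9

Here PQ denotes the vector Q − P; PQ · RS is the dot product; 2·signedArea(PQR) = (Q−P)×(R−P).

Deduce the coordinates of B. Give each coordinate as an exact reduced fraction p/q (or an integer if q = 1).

B = (-1/3, -8/3)

1. B_x = -1/3  [BD · CA = 349/3 ∩ 2·signedArea(BAC) = 1/3]
2. B_y = -8/3  [BD · CA = 349/3 ∩ 2·signedArea(BAC) = 1/3]
   → B = (-1/3, -8/3)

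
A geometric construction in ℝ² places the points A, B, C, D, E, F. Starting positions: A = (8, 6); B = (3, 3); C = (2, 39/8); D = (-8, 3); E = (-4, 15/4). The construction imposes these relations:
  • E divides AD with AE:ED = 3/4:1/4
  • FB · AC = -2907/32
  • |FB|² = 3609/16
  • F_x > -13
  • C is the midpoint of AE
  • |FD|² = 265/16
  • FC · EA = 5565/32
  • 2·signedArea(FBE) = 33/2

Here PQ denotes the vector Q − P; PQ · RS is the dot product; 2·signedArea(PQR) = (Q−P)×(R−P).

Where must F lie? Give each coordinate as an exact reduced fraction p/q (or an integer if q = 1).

F = (-12, 9/4)

1. F_x = -12  [2·signedArea(FBE) = 33/2 ∩ FB · AC = -2907/32]
2. F_y = 9/4  [2·signedArea(FBE) = 33/2 ∩ FB · AC = -2907/32]
   → F = (-12, 9/4)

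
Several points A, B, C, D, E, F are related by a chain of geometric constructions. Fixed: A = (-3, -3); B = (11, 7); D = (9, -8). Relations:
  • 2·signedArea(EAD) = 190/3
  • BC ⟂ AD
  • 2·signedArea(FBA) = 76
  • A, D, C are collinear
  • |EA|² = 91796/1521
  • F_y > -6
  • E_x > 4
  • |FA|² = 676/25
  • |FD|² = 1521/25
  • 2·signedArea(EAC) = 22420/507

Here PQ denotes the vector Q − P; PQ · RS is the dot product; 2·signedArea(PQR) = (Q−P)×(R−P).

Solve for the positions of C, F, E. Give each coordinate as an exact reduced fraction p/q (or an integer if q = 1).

C = (909/169, -1097/169)
E = (2261/507, -421/507)
F = (9/5, -5)

1. C_x = 909/169  [A, D, C are collinear ∩ BC ⟂ AD]
2. C_y = -1097/169  [A, D, C are collinear ∩ BC ⟂ AD]
   → C = (909/169, -1097/169)
3. F_x = 9/5  [line 10·x + -14·y + -88 = 0 ∩ |FA|² = 676/25]
4. F_y = -5  [line 10·x + -14·y + -88 = 0 ∩ |FA|² = 676/25]
   → F = (9/5, -5)
5. E_x = 2261/507  [line 590/169·x + 1416/169·y + -4366/507 = 0 ∩ |EA|² = 91796/1521]
6. E_y = -421/507  [line 590/169·x + 1416/169·y + -4366/507 = 0 ∩ |EA|² = 91796/1521]
   → E = (2261/507, -421/507)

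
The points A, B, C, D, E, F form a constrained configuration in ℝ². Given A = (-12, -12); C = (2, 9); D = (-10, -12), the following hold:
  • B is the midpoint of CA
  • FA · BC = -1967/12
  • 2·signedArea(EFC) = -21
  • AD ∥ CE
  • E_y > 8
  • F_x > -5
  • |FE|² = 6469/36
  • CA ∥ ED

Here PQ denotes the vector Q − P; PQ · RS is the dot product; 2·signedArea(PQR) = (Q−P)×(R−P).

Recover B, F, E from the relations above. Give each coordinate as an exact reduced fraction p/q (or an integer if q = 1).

B = (-5, -3/2)
E = (4, 9)
F = (-13/3, -3/2)

1. B_x = -5  [B is the midpoint of CA]
2. B_y = -3/2  [B is the midpoint of CA]
   → B = (-5, -3/2)
3. E_x = 4  [CA ∥ ED ∩ AD ∥ CE]
4. E_y = 9  [CA ∥ ED ∩ AD ∥ CE]
   → E = (4, 9)
5. F_x = -13/3  [FA · BC = -1967/12 ∩ 2·signedArea(EFC) = -21]
6. F_y = -3/2  [FA · BC = -1967/12 ∩ 2·signedArea(EFC) = -21]
   → F = (-13/3, -3/2)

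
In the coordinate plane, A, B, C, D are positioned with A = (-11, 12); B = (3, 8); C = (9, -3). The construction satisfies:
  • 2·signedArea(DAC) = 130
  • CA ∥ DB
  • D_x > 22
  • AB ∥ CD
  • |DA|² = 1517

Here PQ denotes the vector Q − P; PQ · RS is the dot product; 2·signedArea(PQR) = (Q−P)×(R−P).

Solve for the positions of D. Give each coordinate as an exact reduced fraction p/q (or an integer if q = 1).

1. D_x = 23  [CA ∥ DB ∩ AB ∥ CD]
2. D_y = -7  [CA ∥ DB ∩ AB ∥ CD]
   → D = (23, -7)

D = (23, -7)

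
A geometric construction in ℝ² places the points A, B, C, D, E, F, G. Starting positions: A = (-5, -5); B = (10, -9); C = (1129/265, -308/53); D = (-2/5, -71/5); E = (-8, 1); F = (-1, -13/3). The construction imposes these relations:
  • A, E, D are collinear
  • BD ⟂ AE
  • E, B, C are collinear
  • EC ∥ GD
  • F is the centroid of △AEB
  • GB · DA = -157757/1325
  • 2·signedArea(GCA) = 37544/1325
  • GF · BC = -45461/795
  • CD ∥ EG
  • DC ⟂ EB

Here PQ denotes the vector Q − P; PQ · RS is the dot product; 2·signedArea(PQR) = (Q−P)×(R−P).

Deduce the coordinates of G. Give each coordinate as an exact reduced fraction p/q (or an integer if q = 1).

G = (-671/53, -1958/265)

1. G_x = -671/53  [EC ∥ GD ∩ CD ∥ EG]
2. G_y = -1958/265  [EC ∥ GD ∩ CD ∥ EG]
   → G = (-671/53, -1958/265)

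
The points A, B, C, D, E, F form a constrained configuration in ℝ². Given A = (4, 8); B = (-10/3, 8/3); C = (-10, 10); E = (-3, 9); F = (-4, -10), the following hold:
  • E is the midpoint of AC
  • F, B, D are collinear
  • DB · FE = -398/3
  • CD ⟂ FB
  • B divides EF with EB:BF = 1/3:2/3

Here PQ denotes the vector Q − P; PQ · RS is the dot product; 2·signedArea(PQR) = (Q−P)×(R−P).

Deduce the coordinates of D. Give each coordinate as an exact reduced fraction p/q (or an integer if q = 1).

1. D_x = -537/181  [F, B, D are collinear ∩ CD ⟂ FB]
2. D_y = 1743/181  [F, B, D are collinear ∩ CD ⟂ FB]
   → D = (-537/181, 1743/181)

D = (-537/181, 1743/181)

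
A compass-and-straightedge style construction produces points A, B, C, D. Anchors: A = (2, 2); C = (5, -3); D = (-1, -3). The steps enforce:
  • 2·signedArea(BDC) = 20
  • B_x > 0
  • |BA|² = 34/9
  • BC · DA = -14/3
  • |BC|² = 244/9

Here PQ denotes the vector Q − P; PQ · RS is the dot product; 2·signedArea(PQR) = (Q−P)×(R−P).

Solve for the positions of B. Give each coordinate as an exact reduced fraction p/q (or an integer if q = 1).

B = (1, 1/3)

1. B_x = 1  [BC · DA = -14/3 ∩ 2·signedArea(BDC) = 20]
2. B_y = 1/3  [BC · DA = -14/3 ∩ 2·signedArea(BDC) = 20]
   → B = (1, 1/3)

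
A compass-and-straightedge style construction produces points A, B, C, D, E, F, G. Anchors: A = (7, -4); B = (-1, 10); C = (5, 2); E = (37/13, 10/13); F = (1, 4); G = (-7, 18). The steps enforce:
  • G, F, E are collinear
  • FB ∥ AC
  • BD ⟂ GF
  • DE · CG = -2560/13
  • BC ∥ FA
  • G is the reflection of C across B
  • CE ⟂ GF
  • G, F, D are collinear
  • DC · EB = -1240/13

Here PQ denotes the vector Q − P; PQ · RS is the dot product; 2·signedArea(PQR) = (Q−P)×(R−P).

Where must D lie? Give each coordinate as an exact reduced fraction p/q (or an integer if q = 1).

D = (-27/13, 122/13)

1. D_x = -27/13  [G, F, D are collinear ∩ BD ⟂ GF]
2. D_y = 122/13  [G, F, D are collinear ∩ BD ⟂ GF]
   → D = (-27/13, 122/13)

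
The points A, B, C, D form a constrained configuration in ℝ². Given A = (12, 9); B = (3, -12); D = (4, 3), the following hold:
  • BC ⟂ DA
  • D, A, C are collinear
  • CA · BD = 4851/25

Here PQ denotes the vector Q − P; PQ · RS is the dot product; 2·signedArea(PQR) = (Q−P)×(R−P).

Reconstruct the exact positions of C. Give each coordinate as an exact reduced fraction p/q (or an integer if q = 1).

C = (-96/25, -72/25)

1. C_x = -96/25  [D, A, C are collinear ∩ BC ⟂ DA]
2. C_y = -72/25  [D, A, C are collinear ∩ BC ⟂ DA]
   → C = (-96/25, -72/25)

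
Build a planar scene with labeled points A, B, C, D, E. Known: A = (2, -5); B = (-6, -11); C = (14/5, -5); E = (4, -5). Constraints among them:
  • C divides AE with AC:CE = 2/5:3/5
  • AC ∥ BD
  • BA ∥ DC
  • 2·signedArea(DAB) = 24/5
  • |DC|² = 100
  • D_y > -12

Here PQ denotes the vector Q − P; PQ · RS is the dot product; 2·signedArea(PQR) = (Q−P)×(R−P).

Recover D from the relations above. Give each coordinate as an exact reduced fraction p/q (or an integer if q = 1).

D = (-26/5, -11)

1. D_x = -26/5  [BA ∥ DC ∩ AC ∥ BD]
2. D_y = -11  [BA ∥ DC ∩ AC ∥ BD]
   → D = (-26/5, -11)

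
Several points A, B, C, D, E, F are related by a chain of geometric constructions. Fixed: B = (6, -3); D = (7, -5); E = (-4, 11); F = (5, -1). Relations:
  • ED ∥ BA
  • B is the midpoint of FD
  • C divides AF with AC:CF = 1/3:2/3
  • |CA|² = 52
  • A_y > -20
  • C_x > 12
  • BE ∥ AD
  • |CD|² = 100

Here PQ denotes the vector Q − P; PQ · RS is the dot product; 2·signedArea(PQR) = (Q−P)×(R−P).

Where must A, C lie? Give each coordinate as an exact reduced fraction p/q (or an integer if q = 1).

A = (17, -19)
C = (13, -13)

1. A_x = 17  [BE ∥ AD ∩ ED ∥ BA]
2. A_y = -19  [BE ∥ AD ∩ ED ∥ BA]
   → A = (17, -19)
3. C_x = 13  [C divides AF with AC:CF = 1/3:2/3]
4. C_y = -13  [C divides AF with AC:CF = 1/3:2/3]
   → C = (13, -13)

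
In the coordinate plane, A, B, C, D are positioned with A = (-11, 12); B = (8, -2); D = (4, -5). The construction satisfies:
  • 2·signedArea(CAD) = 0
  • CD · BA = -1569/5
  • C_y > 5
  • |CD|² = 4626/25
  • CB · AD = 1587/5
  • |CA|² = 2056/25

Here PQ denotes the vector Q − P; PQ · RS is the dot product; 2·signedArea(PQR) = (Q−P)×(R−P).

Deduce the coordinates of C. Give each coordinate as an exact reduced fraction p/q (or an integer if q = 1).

1. C_x = -5  [2·signedArea(CAD) = 0 ∩ CD · BA = -1569/5]
2. C_y = 26/5  [2·signedArea(CAD) = 0 ∩ CD · BA = -1569/5]
   → C = (-5, 26/5)

C = (-5, 26/5)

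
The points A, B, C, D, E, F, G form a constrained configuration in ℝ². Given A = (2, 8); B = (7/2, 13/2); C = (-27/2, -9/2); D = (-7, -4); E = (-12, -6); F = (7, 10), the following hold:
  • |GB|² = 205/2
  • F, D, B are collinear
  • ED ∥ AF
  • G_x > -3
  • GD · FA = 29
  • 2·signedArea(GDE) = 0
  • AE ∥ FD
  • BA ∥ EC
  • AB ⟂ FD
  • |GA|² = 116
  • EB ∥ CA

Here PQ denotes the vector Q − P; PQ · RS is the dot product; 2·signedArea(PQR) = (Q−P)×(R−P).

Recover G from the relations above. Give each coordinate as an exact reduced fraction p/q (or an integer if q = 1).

G = (-2, -2)

1. G_x = -2  [2·signedArea(GDE) = 0 ∩ GD · FA = 29]
2. G_y = -2  [2·signedArea(GDE) = 0 ∩ GD · FA = 29]
   → G = (-2, -2)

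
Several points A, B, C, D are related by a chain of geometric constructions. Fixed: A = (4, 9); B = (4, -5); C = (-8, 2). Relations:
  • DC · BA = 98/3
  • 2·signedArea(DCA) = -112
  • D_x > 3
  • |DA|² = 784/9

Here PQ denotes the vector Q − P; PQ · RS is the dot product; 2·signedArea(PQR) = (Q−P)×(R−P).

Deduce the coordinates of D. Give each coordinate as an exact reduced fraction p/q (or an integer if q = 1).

1. D_x = 4  [2·signedArea(DCA) = -112 ∩ DC · BA = 98/3]
2. D_y = -1/3  [2·signedArea(DCA) = -112 ∩ DC · BA = 98/3]
   → D = (4, -1/3)

D = (4, -1/3)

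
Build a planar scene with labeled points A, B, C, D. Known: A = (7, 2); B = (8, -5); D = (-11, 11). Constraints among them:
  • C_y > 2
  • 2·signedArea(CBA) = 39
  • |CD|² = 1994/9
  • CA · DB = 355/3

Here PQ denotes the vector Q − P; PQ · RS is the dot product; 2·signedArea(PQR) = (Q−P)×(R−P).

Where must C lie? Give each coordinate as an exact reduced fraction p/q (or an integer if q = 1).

1. C_x = 4/3  [2·signedArea(CBA) = 39 ∩ CA · DB = 355/3]
2. C_y = 8/3  [2·signedArea(CBA) = 39 ∩ CA · DB = 355/3]
   → C = (4/3, 8/3)

C = (4/3, 8/3)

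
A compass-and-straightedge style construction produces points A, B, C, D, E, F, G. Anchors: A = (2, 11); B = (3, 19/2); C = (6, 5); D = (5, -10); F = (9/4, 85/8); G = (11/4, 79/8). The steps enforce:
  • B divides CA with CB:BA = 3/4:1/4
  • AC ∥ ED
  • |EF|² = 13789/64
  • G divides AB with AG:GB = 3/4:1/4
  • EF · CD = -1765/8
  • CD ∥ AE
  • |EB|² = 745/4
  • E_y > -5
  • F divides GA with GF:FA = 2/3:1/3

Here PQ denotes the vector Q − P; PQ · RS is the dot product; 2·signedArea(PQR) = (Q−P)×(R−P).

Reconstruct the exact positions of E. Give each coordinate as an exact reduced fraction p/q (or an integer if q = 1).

E = (1, -4)

1. E_x = 1  [AC ∥ ED ∩ CD ∥ AE]
2. E_y = -4  [AC ∥ ED ∩ CD ∥ AE]
   → E = (1, -4)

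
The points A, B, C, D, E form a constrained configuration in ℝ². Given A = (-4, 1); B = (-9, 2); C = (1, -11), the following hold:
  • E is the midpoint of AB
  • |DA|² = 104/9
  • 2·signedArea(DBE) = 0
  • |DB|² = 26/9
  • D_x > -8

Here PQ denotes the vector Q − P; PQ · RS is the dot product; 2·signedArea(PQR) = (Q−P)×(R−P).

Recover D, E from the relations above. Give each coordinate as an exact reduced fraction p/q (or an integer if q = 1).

D = (-22/3, 5/3)
E = (-13/2, 3/2)

1. E_x = -13/2  [E is the midpoint of AB]
2. E_y = 3/2  [E is the midpoint of AB]
   → E = (-13/2, 3/2)
3. D_x = -22/3  [line 1/2·x + 5/2·y + -1/2 = 0 ∩ |DB|² = 26/9]
4. D_y = 5/3  [line 1/2·x + 5/2·y + -1/2 = 0 ∩ |DB|² = 26/9]
   → D = (-22/3, 5/3)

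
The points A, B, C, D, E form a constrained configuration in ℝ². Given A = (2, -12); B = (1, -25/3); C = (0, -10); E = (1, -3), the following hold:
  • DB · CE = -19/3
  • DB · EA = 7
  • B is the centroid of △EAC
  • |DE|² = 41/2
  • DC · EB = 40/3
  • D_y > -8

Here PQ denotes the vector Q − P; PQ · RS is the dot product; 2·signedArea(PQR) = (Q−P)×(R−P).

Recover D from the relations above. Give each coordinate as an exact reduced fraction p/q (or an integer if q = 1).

1. D_x = 3/2  [DB · EA = 7 ∩ DC · EB = 40/3]
2. D_y = -15/2  [DB · EA = 7 ∩ DC · EB = 40/3]
   → D = (3/2, -15/2)

D = (3/2, -15/2)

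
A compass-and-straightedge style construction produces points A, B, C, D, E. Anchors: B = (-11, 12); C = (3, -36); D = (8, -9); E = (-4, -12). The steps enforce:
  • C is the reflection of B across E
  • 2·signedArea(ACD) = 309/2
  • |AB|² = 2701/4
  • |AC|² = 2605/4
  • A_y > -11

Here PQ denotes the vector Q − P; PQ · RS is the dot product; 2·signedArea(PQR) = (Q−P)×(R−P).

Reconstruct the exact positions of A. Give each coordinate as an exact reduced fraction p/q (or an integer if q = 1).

A = (2, -21/2)

1. A_x = 2  [line -27·x + 5·y + 213/2 = 0 ∩ |AC|² = 2605/4]
2. A_y = -21/2  [line -27·x + 5·y + 213/2 = 0 ∩ |AC|² = 2605/4]
   → A = (2, -21/2)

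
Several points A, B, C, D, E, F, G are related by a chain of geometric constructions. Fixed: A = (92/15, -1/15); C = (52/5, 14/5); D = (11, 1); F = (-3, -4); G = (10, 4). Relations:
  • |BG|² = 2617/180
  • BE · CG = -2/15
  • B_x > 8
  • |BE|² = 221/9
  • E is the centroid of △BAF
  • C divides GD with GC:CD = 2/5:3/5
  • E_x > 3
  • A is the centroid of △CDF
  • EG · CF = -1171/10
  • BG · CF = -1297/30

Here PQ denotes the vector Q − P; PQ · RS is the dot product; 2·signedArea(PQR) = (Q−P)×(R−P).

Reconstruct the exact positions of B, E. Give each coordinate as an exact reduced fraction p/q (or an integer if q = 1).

1. B_x = 257/30  [line 67/5·x + 34/5·y + -3539/30 = 0 ∩ |BG|² = 2617/180]
2. B_y = 7/15  [line 67/5·x + 34/5·y + -3539/30 = 0 ∩ |BG|² = 2617/180]
   → B = (257/30, 7/15)
3. E_x = 39/10  [E is the centroid of △BAF]
4. E_y = -6/5  [E is the centroid of △BAF]
   → E = (39/10, -6/5)

B = (257/30, 7/15)
E = (39/10, -6/5)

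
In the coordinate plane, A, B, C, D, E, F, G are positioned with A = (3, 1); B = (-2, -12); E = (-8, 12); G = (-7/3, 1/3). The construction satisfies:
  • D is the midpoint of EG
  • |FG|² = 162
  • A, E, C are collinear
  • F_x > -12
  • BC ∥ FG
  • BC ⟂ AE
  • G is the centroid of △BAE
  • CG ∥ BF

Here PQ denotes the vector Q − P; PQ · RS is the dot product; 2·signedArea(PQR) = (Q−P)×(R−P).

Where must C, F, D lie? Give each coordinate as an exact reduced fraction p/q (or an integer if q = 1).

C = (7, -3)
D = (-31/6, 37/6)
F = (-34/3, -26/3)

1. C_x = 7  [A, E, C are collinear ∩ BC ⟂ AE]
2. C_y = -3  [A, E, C are collinear ∩ BC ⟂ AE]
   → C = (7, -3)
3. F_x = -34/3  [BC ∥ FG ∩ CG ∥ BF]
4. F_y = -26/3  [BC ∥ FG ∩ CG ∥ BF]
   → F = (-34/3, -26/3)
5. D_x = -31/6  [D is the midpoint of EG]
6. D_y = 37/6  [D is the midpoint of EG]
   → D = (-31/6, 37/6)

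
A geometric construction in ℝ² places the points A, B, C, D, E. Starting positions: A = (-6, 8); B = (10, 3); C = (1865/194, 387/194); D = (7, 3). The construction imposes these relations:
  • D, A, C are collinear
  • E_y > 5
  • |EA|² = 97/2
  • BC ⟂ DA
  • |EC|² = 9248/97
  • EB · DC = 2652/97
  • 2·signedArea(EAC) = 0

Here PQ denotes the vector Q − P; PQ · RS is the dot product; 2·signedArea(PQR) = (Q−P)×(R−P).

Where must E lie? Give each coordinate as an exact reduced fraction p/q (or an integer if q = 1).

1. E_x = 1/2  [2·signedArea(EAC) = 0 ∩ EB · DC = 2652/97]
2. E_y = 11/2  [2·signedArea(EAC) = 0 ∩ EB · DC = 2652/97]
   → E = (1/2, 11/2)

E = (1/2, 11/2)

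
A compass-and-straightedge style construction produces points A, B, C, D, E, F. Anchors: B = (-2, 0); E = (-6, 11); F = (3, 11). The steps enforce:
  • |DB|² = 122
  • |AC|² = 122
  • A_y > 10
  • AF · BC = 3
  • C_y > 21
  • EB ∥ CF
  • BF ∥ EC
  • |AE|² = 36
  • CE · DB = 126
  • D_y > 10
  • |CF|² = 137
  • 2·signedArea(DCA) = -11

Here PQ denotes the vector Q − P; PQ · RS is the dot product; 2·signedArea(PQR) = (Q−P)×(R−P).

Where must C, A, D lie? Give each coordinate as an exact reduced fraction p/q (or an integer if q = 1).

1. C_x = -1  [EB ∥ CF ∩ BF ∥ EC]
2. C_y = 22  [EB ∥ CF ∩ BF ∥ EC]
   → C = (-1, 22)
3. D_x = -1  [line 5·x + 11·y + -116 = 0 ∩ |DB|² = 122]
4. D_y = 11  [line 5·x + 11·y + -116 = 0 ∩ |DB|² = 122]
   → D = (-1, 11)
5. A_x = 0  [AF · BC = 3 ∩ 2·signedArea(DCA) = -11]
6. A_y = 11  [AF · BC = 3 ∩ 2·signedArea(DCA) = -11]
   → A = (0, 11)

A = (0, 11)
C = (-1, 22)
D = (-1, 11)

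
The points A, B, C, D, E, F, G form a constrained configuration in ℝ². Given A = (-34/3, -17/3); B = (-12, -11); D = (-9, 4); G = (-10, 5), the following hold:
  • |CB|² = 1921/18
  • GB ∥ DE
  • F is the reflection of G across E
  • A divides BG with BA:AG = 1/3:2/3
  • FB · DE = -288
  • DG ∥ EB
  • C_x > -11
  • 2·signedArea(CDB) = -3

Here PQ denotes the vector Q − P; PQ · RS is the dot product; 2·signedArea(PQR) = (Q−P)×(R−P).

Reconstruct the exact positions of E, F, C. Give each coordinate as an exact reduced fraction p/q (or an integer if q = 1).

C = (-61/6, -5/6)
E = (-11, -12)
F = (-12, -29)

1. E_x = -11  [DG ∥ EB ∩ GB ∥ DE]
2. E_y = -12  [DG ∥ EB ∩ GB ∥ DE]
   → E = (-11, -12)
3. F_x = -12  [F is the reflection of G across E]
4. F_y = -29  [F is the reflection of G across E]
   → F = (-12, -29)
5. C_x = -61/6  [line 15·x + -3·y + 150 = 0 ∩ |CB|² = 1921/18]
6. C_y = -5/6  [line 15·x + -3·y + 150 = 0 ∩ |CB|² = 1921/18]
   → C = (-61/6, -5/6)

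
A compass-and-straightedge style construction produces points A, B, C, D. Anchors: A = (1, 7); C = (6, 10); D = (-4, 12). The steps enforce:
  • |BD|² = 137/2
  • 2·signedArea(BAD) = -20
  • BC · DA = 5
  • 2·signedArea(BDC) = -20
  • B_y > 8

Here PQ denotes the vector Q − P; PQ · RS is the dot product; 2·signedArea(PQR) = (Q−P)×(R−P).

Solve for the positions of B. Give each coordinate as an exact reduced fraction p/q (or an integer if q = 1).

B = (7/2, 17/2)

1. B_x = 7/2  [2·signedArea(BAD) = -20 ∩ 2·signedArea(BDC) = -20]
2. B_y = 17/2  [2·signedArea(BAD) = -20 ∩ 2·signedArea(BDC) = -20]
   → B = (7/2, 17/2)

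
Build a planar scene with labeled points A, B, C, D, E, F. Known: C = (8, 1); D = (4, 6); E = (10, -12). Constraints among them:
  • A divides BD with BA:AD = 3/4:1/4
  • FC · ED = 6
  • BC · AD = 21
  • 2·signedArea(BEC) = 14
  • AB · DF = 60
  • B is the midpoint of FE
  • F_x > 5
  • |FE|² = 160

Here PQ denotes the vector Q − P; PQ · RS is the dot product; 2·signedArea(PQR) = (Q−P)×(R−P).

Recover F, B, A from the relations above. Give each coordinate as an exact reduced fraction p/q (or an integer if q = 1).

1. F_x = 6  [line 6·x + -18·y + -36 = 0 ∩ |FE|² = 160]
2. F_y = 0  [line 6·x + -18·y + -36 = 0 ∩ |FE|² = 160]
   → F = (6, 0)
3. B_x = 8  [B is the midpoint of FE]
4. B_y = -6  [B is the midpoint of FE]
   → B = (8, -6)
5. A_x = 5  [A divides BD with BA:AD = 3/4:1/4]
6. A_y = 3  [A divides BD with BA:AD = 3/4:1/4]
   → A = (5, 3)

A = (5, 3)
B = (8, -6)
F = (6, 0)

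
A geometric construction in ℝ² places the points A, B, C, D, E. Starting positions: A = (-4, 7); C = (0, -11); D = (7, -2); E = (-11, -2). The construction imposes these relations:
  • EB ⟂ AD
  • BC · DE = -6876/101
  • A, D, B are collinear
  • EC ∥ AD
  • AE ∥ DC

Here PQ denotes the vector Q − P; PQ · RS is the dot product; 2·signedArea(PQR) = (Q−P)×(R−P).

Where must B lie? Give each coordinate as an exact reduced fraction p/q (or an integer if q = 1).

1. B_x = -382/101  [A, D, B are collinear ∩ EB ⟂ AD]
2. B_y = 689/101  [A, D, B are collinear ∩ EB ⟂ AD]
   → B = (-382/101, 689/101)

B = (-382/101, 689/101)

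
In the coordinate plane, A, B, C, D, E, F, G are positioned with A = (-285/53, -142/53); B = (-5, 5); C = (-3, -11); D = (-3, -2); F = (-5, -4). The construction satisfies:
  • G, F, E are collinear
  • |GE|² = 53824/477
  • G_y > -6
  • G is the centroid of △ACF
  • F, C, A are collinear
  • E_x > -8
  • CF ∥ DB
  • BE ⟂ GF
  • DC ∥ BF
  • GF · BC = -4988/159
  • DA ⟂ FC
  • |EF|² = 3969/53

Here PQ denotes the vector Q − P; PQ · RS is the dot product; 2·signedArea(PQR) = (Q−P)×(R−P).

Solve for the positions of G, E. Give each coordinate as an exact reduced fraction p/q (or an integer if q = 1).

E = (-391/53, 229/53)
G = (-709/159, -937/159)

1. G_x = -709/159  [G is the centroid of △ACF]
2. G_y = -937/159  [G is the centroid of △ACF]
   → G = (-709/159, -937/159)
3. E_x = -391/53  [G, F, E are collinear ∩ BE ⟂ GF]
4. E_y = 229/53  [G, F, E are collinear ∩ BE ⟂ GF]
   → E = (-391/53, 229/53)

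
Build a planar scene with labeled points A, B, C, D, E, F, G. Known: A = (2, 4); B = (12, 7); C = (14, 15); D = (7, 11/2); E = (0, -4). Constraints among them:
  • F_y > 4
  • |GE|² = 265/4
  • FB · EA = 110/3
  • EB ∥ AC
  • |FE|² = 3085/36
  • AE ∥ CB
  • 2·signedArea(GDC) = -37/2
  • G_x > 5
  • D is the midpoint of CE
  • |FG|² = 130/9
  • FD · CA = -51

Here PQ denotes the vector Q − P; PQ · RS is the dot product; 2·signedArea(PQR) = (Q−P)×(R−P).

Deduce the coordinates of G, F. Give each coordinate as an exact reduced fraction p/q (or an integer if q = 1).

1. G_x = 6  [line -19/2·x + 7·y + 93/2 = 0 ∩ |GE|² = 265/4]
2. G_y = 3/2  [line -19/2·x + 7·y + 93/2 = 0 ∩ |GE|² = 265/4]
   → G = (6, 3/2)
3. F_x = 11/3  [FB · EA = 110/3 ∩ FD · CA = -51]
4. F_y = 9/2  [FB · EA = 110/3 ∩ FD · CA = -51]
   → F = (11/3, 9/2)

F = (11/3, 9/2)
G = (6, 3/2)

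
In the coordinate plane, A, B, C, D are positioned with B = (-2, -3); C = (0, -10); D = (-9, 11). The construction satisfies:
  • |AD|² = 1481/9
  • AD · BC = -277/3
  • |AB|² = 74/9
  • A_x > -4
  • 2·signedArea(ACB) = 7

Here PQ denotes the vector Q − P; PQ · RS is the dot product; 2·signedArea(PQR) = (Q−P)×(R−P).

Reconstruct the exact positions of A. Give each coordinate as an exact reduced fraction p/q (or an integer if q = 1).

1. A_x = -11/3  [AD · BC = -277/3 ∩ 2·signedArea(ACB) = 7]
2. A_y = -2/3  [AD · BC = -277/3 ∩ 2·signedArea(ACB) = 7]
   → A = (-11/3, -2/3)

A = (-11/3, -2/3)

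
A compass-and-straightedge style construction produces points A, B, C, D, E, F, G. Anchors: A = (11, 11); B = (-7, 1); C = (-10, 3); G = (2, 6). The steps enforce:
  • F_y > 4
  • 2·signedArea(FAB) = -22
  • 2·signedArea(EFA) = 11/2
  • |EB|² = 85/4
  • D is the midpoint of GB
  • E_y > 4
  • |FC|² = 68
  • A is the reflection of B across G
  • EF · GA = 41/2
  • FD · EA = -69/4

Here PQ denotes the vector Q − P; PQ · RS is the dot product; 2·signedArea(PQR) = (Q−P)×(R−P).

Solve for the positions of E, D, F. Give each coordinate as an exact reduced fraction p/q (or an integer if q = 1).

D = (-5/2, 7/2)
E = (-4, 9/2)
F = (-2, 5)

1. D_x = -5/2  [D is the midpoint of GB]
2. D_y = 7/2  [D is the midpoint of GB]
   → D = (-5/2, 7/2)
3. F_x = -2  [line 10·x + -18·y + 110 = 0 ∩ |FC|² = 68]
4. F_y = 5  [line 10·x + -18·y + 110 = 0 ∩ |FC|² = 68]
   → F = (-2, 5)
5. E_x = -4  [2·signedArea(EFA) = 11/2 ∩ EF · GA = 41/2]
6. E_y = 9/2  [2·signedArea(EFA) = 11/2 ∩ EF · GA = 41/2]
   → E = (-4, 9/2)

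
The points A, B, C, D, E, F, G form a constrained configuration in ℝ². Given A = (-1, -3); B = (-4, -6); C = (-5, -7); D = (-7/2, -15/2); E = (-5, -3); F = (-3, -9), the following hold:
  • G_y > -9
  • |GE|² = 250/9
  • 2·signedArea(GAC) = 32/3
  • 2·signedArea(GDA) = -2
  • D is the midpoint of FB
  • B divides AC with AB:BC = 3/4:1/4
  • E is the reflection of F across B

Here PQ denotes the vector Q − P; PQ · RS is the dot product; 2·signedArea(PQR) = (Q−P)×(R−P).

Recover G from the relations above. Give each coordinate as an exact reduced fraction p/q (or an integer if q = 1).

1. G_x = -10/3  [2·signedArea(GDA) = -2 ∩ 2·signedArea(GAC) = 32/3]
2. G_y = -8  [2·signedArea(GDA) = -2 ∩ 2·signedArea(GAC) = 32/3]
   → G = (-10/3, -8)

G = (-10/3, -8)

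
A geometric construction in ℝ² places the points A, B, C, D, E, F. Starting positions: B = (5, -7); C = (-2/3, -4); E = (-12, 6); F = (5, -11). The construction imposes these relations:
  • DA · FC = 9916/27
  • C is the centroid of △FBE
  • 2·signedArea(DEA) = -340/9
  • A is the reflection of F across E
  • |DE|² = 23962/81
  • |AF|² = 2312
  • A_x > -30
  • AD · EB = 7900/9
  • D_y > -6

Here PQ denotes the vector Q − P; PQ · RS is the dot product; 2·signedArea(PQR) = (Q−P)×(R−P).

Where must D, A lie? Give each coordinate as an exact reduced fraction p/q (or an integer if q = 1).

A = (-29, 23)
D = (11/9, -5)

1. A_x = -29  [A is the reflection of F across E]
2. A_y = 23  [A is the reflection of F across E]
   → A = (-29, 23)
3. D_x = 11/9  [DA · FC = 9916/27 ∩ AD · EB = 7900/9]
4. D_y = -5  [DA · FC = 9916/27 ∩ AD · EB = 7900/9]
   → D = (11/9, -5)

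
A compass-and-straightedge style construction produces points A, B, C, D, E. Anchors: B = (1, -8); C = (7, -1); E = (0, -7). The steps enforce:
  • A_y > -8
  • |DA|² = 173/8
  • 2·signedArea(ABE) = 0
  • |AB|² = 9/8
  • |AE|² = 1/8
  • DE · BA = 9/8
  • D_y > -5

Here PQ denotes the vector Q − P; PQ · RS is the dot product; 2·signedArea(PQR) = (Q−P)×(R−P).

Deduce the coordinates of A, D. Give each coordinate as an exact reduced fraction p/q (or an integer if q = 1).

A = (1/4, -29/4)
D = (4, -9/2)

1. A_x = 1/4  [line -1·x + -1·y + -7 = 0 ∩ |AB|² = 9/8]
2. A_y = -29/4  [line -1·x + -1·y + -7 = 0 ∩ |AB|² = 9/8]
   → A = (1/4, -29/4)
3. D_x = 4  [line 3/4·x + -3/4·y + -51/8 = 0 ∩ |DA|² = 173/8]
4. D_y = -9/2  [line 3/4·x + -3/4·y + -51/8 = 0 ∩ |DA|² = 173/8]
   → D = (4, -9/2)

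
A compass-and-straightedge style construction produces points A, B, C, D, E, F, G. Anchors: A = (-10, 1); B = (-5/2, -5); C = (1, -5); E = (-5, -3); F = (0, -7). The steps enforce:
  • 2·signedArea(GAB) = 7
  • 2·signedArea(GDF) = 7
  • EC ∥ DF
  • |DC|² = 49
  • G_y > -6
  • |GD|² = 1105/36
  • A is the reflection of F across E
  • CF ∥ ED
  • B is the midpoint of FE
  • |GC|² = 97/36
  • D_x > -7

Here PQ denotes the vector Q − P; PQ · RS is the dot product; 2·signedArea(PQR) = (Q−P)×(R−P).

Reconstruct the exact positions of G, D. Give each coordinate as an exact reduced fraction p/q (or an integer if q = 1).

1. G_x = -1/2  [line 6·x + 15/2·y + 91/2 = 0 ∩ |GC|² = 97/36]
2. G_y = -17/3  [line 6·x + 15/2·y + 91/2 = 0 ∩ |GC|² = 97/36]
   → G = (-1/2, -17/3)
3. D_x = -6  [2·signedArea(GDF) = 7 ∩ EC ∥ DF]
4. D_y = -5  [2·signedArea(GDF) = 7 ∩ EC ∥ DF]
   → D = (-6, -5)

D = (-6, -5)
G = (-1/2, -17/3)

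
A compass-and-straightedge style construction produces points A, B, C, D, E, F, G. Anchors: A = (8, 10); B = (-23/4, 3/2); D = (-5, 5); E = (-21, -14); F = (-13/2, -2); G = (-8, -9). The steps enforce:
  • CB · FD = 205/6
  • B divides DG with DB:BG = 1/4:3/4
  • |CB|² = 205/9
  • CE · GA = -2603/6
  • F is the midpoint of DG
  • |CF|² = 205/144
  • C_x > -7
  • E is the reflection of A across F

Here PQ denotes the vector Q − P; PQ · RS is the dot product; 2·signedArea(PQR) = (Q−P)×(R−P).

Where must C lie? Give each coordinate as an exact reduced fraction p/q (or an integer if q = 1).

1. C_x = -27/4  [CE · GA = -2603/6 ∩ CB · FD = 205/6]
2. C_y = -19/6  [CE · GA = -2603/6 ∩ CB · FD = 205/6]
   → C = (-27/4, -19/6)

C = (-27/4, -19/6)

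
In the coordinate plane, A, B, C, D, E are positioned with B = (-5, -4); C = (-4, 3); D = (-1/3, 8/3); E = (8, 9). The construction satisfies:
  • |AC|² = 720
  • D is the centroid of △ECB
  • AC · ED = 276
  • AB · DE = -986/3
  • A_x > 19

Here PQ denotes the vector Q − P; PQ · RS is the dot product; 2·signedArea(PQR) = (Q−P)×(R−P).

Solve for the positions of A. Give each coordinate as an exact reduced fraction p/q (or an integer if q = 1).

A = (20, 15)

1. A_x = 20  [line 25/3·x + 19/3·y + -785/3 = 0 ∩ |AC|² = 720]
2. A_y = 15  [line 25/3·x + 19/3·y + -785/3 = 0 ∩ |AC|² = 720]
   → A = (20, 15)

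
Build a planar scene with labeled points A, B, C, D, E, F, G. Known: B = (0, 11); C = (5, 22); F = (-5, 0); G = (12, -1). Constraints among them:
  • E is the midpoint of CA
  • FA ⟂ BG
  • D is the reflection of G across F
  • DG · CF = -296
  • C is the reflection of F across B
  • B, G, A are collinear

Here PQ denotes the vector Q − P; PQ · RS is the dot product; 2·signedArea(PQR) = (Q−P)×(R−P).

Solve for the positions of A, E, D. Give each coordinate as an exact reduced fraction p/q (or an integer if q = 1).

A = (3, 8)
D = (-22, 1)
E = (4, 15)

1. A_x = 3  [B, G, A are collinear ∩ FA ⟂ BG]
2. A_y = 8  [B, G, A are collinear ∩ FA ⟂ BG]
   → A = (3, 8)
3. E_x = 4  [E is the midpoint of CA]
4. E_y = 15  [E is the midpoint of CA]
   → E = (4, 15)
5. D_x = -22  [D is the reflection of G across F]
6. D_y = 1  [D is the reflection of G across F]
   → D = (-22, 1)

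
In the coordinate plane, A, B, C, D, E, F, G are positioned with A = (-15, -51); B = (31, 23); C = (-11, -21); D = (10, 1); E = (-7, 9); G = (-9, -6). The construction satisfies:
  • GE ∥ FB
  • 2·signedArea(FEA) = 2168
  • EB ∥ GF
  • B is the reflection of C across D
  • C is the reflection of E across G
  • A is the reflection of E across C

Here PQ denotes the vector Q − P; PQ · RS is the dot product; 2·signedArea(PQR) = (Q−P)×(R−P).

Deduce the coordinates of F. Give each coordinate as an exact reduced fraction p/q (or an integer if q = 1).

F = (29, 8)

1. F_x = 29  [GE ∥ FB ∩ EB ∥ GF]
2. F_y = 8  [GE ∥ FB ∩ EB ∥ GF]
   → F = (29, 8)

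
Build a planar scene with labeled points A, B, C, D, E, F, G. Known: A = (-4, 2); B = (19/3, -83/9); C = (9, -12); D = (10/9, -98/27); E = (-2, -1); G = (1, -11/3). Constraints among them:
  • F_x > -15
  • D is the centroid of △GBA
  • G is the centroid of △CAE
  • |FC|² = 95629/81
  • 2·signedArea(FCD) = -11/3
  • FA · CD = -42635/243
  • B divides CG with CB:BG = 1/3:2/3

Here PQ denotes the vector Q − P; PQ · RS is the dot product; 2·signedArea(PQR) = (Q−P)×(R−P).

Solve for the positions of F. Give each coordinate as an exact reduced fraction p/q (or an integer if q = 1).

F = (-43/3, 119/9)

1. F_x = -43/3  [2·signedArea(FCD) = -11/3 ∩ FA · CD = -42635/243]
2. F_y = 119/9  [2·signedArea(FCD) = -11/3 ∩ FA · CD = -42635/243]
   → F = (-43/3, 119/9)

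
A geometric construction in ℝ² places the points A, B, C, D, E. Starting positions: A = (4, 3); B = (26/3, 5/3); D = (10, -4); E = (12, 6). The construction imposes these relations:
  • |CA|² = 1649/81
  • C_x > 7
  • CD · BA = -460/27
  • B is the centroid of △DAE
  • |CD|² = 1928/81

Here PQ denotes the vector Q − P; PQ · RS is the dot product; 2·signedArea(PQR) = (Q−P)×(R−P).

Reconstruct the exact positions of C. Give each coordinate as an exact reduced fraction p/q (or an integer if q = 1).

1. C_x = 68/9  [line 14/3·x + -4/3·y + -944/27 = 0 ∩ |CD|² = 1928/81]
2. C_y = 2/9  [line 14/3·x + -4/3·y + -944/27 = 0 ∩ |CD|² = 1928/81]
   → C = (68/9, 2/9)

C = (68/9, 2/9)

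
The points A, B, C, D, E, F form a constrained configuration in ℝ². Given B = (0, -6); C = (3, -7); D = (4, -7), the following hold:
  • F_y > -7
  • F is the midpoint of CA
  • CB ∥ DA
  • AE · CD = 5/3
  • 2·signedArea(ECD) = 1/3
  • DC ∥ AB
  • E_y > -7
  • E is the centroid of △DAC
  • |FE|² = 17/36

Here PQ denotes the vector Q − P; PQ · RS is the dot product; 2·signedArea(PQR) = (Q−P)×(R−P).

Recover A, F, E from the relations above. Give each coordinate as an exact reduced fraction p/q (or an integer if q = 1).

A = (1, -6)
E = (8/3, -20/3)
F = (2, -13/2)

1. A_x = 1  [DC ∥ AB ∩ CB ∥ DA]
2. A_y = -6  [DC ∥ AB ∩ CB ∥ DA]
   → A = (1, -6)
3. F_x = 2  [F is the midpoint of CA]
4. F_y = -13/2  [F is the midpoint of CA]
   → F = (2, -13/2)
5. E_x = 8/3  [E is the centroid of △DAC]
6. E_y = -20/3  [E is the centroid of △DAC]
   → E = (8/3, -20/3)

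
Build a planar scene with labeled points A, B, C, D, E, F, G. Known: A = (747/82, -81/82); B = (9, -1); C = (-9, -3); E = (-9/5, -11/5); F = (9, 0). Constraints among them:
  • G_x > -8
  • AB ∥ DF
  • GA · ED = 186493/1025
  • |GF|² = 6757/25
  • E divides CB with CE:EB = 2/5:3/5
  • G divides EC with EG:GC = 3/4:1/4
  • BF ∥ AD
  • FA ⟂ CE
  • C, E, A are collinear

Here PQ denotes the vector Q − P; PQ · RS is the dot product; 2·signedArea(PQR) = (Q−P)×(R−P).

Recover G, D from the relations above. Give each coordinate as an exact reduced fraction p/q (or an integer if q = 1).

D = (747/82, 1/82)
G = (-36/5, -14/5)

1. G_x = -36/5  [G divides EC with EG:GC = 3/4:1/4]
2. G_y = -14/5  [G divides EC with EG:GC = 3/4:1/4]
   → G = (-36/5, -14/5)
3. D_x = 747/82  [AB ∥ DF ∩ BF ∥ AD]
4. D_y = 1/82  [AB ∥ DF ∩ BF ∥ AD]
   → D = (747/82, 1/82)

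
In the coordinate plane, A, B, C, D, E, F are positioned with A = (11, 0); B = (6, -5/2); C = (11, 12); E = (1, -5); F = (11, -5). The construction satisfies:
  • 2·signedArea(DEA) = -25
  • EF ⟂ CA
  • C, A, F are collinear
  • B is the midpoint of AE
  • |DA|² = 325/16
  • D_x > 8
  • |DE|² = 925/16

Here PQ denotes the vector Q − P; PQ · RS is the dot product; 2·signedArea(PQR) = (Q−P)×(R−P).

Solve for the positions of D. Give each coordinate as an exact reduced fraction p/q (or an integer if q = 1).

D = (17/2, -15/4)

1. D_x = 17/2  [line -5·x + 10·y + 80 = 0 ∩ |DE|² = 925/16]
2. D_y = -15/4  [line -5·x + 10·y + 80 = 0 ∩ |DE|² = 925/16]
   → D = (17/2, -15/4)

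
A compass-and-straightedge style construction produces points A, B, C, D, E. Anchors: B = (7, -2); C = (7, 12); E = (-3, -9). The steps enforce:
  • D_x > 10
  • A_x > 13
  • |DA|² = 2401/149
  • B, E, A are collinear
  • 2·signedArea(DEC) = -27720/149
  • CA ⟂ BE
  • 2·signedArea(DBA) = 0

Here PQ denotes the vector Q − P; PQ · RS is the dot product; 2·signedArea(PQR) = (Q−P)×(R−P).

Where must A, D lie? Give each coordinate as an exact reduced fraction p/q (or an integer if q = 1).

A = (2023/149, 388/149)
D = (1533/149, 45/149)

1. A_x = 2023/149  [B, E, A are collinear ∩ CA ⟂ BE]
2. A_y = 388/149  [B, E, A are collinear ∩ CA ⟂ BE]
   → A = (2023/149, 388/149)
3. D_x = 1533/149  [2·signedArea(DBA) = 0 ∩ 2·signedArea(DEC) = -27720/149]
4. D_y = 45/149  [2·signedArea(DBA) = 0 ∩ 2·signedArea(DEC) = -27720/149]
   → D = (1533/149, 45/149)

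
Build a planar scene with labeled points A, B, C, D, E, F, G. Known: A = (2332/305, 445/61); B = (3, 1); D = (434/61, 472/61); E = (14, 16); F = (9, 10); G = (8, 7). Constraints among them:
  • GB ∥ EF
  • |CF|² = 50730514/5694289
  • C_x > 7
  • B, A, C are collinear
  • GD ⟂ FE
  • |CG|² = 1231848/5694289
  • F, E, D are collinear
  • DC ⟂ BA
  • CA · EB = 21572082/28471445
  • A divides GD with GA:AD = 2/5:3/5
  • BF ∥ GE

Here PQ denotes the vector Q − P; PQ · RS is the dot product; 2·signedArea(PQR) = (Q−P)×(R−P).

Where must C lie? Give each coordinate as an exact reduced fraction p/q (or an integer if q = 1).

C = (43675706/5694289, 41726929/5694289)

1. C_x = 43675706/5694289  [B, A, C are collinear ∩ DC ⟂ BA]
2. C_y = 41726929/5694289  [B, A, C are collinear ∩ DC ⟂ BA]
   → C = (43675706/5694289, 41726929/5694289)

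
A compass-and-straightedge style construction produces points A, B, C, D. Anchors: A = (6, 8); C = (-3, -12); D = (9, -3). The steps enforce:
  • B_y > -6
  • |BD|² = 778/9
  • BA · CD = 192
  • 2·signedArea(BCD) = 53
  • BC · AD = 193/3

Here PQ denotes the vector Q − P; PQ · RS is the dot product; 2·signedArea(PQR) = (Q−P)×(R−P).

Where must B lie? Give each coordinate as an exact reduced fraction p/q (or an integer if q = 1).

B = (0, -16/3)

1. B_x = 0  [BA · CD = 192 ∩ 2·signedArea(BCD) = 53]
2. B_y = -16/3  [BA · CD = 192 ∩ 2·signedArea(BCD) = 53]
   → B = (0, -16/3)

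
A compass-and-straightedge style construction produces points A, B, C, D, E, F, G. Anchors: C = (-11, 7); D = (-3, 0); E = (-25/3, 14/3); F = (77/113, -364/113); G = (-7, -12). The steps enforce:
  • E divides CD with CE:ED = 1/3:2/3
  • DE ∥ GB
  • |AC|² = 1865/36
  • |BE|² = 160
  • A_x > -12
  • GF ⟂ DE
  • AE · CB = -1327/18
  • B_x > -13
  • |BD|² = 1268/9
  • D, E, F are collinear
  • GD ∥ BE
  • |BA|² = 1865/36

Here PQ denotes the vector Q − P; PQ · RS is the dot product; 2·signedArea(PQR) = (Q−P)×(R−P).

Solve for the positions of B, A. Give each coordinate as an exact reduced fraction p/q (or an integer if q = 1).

A = (-35/3, -1/6)
B = (-37/3, -22/3)

1. B_x = -37/3  [GD ∥ BE ∩ DE ∥ GB]
2. B_y = -22/3  [GD ∥ BE ∩ DE ∥ GB]
   → B = (-37/3, -22/3)
3. A_x = -35/3  [line 4/3·x + 43/3·y + 323/18 = 0 ∩ |AC|² = 1865/36]
4. A_y = -1/6  [line 4/3·x + 43/3·y + 323/18 = 0 ∩ |AC|² = 1865/36]
   → A = (-35/3, -1/6)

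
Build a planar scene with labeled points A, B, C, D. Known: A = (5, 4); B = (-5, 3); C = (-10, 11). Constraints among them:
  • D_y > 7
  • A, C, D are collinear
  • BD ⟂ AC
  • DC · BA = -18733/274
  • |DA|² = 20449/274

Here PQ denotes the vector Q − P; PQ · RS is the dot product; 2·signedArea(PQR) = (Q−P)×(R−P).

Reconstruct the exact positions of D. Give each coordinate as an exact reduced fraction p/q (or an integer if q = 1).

D = (-775/274, 2097/274)

1. D_x = -775/274  [A, C, D are collinear ∩ BD ⟂ AC]
2. D_y = 2097/274  [A, C, D are collinear ∩ BD ⟂ AC]
   → D = (-775/274, 2097/274)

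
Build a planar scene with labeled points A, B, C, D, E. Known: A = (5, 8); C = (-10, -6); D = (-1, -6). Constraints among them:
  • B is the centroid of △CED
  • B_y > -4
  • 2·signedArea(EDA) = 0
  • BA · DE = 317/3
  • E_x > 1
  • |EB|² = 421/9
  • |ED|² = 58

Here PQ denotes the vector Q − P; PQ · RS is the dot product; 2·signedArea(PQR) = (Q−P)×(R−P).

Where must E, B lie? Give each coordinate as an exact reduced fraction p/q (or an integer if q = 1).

B = (-3, -11/3)
E = (2, 1)

1. E_x = 2  [line -14·x + 6·y + 22 = 0 ∩ |ED|² = 58]
2. E_y = 1  [line -14·x + 6·y + 22 = 0 ∩ |ED|² = 58]
   → E = (2, 1)
3. B_x = -3  [B is the centroid of △CED]
4. B_y = -11/3  [B is the centroid of △CED]
   → B = (-3, -11/3)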